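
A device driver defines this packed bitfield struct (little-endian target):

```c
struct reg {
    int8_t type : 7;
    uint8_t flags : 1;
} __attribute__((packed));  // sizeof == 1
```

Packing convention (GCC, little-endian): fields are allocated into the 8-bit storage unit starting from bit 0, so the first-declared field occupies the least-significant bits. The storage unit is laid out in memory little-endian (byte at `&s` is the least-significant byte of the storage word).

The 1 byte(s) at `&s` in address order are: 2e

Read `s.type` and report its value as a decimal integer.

[0]=0x2e (little-endian) → word 0x2e
type:7 @ bit 0 → (0x2e>>0)&0x7f = 0x2e  ←
flags:1 @ bit 7 → (0x2e>>7)&0x1 = 0x0
type signed 7b, MSB=0: value = 46

46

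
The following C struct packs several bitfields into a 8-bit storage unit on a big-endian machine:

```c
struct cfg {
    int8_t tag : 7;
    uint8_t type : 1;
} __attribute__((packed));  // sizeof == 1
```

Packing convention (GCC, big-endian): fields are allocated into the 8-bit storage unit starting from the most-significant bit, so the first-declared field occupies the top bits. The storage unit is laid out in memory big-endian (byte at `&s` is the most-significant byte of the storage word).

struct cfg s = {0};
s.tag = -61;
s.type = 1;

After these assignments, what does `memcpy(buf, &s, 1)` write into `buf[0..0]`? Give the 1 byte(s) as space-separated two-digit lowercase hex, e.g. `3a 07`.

87

tag (7b) val=-61 bits=0x43 at bit 1: 0x86
type (1b) val=1 bits=0x1 at bit 0: 0x87
word = 0x87 → big-endian bytes:
  [0]=0x87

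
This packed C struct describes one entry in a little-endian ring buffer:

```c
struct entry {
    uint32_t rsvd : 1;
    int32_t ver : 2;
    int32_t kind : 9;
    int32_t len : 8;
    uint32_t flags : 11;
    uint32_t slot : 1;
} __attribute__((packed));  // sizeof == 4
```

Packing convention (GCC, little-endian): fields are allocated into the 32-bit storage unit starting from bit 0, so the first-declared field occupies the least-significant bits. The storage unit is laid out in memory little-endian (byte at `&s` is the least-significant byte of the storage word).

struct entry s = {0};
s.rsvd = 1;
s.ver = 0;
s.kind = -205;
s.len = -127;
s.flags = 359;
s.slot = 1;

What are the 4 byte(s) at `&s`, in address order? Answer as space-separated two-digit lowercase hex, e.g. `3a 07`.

rsvd (1b) val=1 bits=0x1 at bit 0: 0x00000001
ver (2b) val=0 bits=0x0 at bit 1: 0x00000001
kind (9b) val=-205 bits=0x133 at bit 3: 0x00000999
len (8b) val=-127 bits=0x81 at bit 12: 0x00081999
flags (11b) val=359 bits=0x167 at bit 20: 0x16781999
slot (1b) val=1 bits=0x1 at bit 31: 0x96781999
word = 0x96781999 → little-endian bytes:
  [0]=0x99  [1]=0x19  [2]=0x78  [3]=0x96

99 19 78 96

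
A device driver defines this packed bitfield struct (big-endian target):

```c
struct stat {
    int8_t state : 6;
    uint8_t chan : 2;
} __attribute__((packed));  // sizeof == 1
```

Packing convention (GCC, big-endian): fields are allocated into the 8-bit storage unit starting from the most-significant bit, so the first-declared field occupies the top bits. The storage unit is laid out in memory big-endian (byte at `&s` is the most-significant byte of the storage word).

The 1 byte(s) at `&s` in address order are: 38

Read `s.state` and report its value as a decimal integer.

14

[0]=0x38 (big-endian) → word 0x38
state [2+:6] = (word>>2) & 0x3f = 14  ←
chan [0+:2] = (word>>0) & 0x3 = 0
state signed 6b, MSB=0: value = 14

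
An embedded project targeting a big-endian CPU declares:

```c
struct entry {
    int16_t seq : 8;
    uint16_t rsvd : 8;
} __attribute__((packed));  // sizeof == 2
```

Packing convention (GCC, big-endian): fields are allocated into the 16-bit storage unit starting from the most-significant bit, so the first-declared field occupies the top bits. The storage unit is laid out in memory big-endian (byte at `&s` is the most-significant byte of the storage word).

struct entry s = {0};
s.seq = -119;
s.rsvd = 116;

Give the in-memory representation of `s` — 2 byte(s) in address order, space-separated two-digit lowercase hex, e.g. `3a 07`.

seq:8 = -119 → 0x89 << 8 → word 0x8900
rsvd:8 = 116 → 0x74 << 0 → word 0x8974
word = 0x8974 → big-endian bytes:
  [0]=0x89  [1]=0x74

89 74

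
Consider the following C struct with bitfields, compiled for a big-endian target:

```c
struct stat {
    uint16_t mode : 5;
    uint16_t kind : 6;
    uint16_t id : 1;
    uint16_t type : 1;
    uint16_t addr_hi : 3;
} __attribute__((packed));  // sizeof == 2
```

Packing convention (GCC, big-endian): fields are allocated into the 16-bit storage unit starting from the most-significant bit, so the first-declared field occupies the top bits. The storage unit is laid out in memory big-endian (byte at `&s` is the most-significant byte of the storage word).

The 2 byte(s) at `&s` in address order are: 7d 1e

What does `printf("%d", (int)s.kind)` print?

40

[0]=0x7d [1]=0x1e (big-endian) → word 0x7d1e
mode:5 @ bit 11 → (0x7d1e>>11)&0x1f = 0xf
kind:6 @ bit 5 → (0x7d1e>>5)&0x3f = 0x28  ←
id:1 @ bit 4 → (0x7d1e>>4)&0x1 = 0x1
type:1 @ bit 3 → (0x7d1e>>3)&0x1 = 0x1
addr_hi:3 @ bit 0 → (0x7d1e>>0)&0x7 = 0x6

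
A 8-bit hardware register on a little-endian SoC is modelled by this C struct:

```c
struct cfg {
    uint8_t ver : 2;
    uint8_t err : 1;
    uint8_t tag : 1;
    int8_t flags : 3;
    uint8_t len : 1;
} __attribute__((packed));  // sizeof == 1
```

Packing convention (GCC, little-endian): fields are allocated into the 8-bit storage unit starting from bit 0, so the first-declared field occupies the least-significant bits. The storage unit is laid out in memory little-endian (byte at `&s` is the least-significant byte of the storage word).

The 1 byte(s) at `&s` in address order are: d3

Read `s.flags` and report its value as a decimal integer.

[0]=0xd3 (little-endian) → word 0xd3
ver:2 @ bit 0 → (0xd3>>0)&0x3 = 0x3
err:1 @ bit 2 → (0xd3>>2)&0x1 = 0x0
tag:1 @ bit 3 → (0xd3>>3)&0x1 = 0x0
flags:3 @ bit 4 → (0xd3>>4)&0x7 = 0x5  ←
len:1 @ bit 7 → (0xd3>>7)&0x1 = 0x1
flags signed 3b, MSB=1: 5 - 8 = -3

-3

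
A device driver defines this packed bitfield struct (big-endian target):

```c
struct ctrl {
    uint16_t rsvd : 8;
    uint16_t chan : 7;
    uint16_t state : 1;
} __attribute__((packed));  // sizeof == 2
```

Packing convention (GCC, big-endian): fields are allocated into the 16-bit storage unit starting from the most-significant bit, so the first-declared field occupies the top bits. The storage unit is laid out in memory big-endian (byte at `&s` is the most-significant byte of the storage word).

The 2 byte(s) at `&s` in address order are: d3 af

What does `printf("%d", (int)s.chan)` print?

[0]=0xd3 [1]=0xaf (big-endian) → word 0xd3af
rsvd [8+:8] = (word>>8) & 0xff = 211
chan [1+:7] = (word>>1) & 0x7f = 87  ←
state [0+:1] = (word>>0) & 0x1 = 1

87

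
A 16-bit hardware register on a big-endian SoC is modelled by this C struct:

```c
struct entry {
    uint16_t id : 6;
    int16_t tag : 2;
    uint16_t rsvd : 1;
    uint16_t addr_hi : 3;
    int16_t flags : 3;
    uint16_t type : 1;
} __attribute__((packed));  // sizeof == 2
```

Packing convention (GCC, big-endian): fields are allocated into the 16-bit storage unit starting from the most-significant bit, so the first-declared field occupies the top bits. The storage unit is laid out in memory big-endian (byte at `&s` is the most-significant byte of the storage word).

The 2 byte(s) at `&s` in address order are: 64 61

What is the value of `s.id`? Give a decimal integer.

[0]=0x64 [1]=0x61 (big-endian) → word 0x6461
id [10+:6] = (word>>10) & 0x3f = 25  ←
tag [8+:2] = (word>>8) & 0x3 = 0
rsvd [7+:1] = (word>>7) & 0x1 = 0
addr_hi [4+:3] = (word>>4) & 0x7 = 6
flags [1+:3] = (word>>1) & 0x7 = 0
type [0+:1] = (word>>0) & 0x1 = 1

25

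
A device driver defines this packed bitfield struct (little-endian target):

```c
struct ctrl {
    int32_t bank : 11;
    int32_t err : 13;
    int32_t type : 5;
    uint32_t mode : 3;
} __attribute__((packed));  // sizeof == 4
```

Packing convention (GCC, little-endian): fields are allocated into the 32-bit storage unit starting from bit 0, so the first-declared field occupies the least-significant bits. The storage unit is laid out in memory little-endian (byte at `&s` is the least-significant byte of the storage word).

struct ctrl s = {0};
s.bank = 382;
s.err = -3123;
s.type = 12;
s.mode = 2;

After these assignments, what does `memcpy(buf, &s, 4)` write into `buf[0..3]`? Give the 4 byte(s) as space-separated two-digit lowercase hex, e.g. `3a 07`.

7e 69 9e 4c

bank (11b) val=382 bits=0x17e at bit 0: 0x0000017e
err (13b) val=-3123 bits=0x13cd at bit 11: 0x009e697e
type (5b) val=12 bits=0xc at bit 24: 0x0c9e697e
mode (3b) val=2 bits=0x2 at bit 29: 0x4c9e697e
word = 0x4c9e697e → little-endian bytes:
  [0]=0x7e  [1]=0x69  [2]=0x9e  [3]=0x4c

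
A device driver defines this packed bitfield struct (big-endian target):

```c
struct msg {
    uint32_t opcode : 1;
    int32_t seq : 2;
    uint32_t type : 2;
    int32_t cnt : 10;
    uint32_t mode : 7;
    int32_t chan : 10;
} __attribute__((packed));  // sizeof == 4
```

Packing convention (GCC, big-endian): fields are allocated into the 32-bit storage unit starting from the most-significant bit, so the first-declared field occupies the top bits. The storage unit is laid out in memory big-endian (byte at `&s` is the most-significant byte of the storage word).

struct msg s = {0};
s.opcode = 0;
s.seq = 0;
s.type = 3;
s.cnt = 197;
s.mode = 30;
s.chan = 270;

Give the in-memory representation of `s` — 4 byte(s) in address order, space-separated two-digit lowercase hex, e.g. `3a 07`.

opcode:1 = 0 → 0x0 << 31 → word 0x00000000
seq:2 = 0 → 0x0 << 29 → word 0x00000000
type:2 = 3 → 0x3 << 27 → word 0x18000000
cnt:10 = 197 → 0xc5 << 17 → word 0x198a0000
mode:7 = 30 → 0x1e << 10 → word 0x198a7800
chan:10 = 270 → 0x10e << 0 → word 0x198a790e
word = 0x198a790e → big-endian bytes:
  [0]=0x19  [1]=0x8a  [2]=0x79  [3]=0x0e

19 8a 79 0e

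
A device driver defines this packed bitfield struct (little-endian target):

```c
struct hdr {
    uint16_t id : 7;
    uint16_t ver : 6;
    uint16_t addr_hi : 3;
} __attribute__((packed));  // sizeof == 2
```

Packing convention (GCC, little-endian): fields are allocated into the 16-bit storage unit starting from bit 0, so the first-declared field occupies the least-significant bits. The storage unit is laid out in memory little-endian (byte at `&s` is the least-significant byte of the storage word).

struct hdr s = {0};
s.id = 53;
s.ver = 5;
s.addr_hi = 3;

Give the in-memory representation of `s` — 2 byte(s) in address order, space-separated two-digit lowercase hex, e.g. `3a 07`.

id (7b) val=53 bits=0x35 at bit 0: 0x0035
ver (6b) val=5 bits=0x5 at bit 7: 0x02b5
addr_hi (3b) val=3 bits=0x3 at bit 13: 0x62b5
word = 0x62b5 → little-endian bytes:
  [0]=0xb5  [1]=0x62

b5 62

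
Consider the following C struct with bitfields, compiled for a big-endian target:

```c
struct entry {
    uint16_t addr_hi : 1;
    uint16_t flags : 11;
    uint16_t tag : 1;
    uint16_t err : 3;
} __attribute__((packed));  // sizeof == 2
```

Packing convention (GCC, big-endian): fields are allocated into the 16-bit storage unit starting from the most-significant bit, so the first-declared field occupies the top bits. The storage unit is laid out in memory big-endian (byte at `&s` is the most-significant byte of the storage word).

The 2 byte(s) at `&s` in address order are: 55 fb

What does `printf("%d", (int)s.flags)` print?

1375

[0]=0x55 [1]=0xfb (big-endian) → word 0x55fb
addr_hi:1 @ bit 15 → (0x55fb>>15)&0x1 = 0x0
flags:11 @ bit 4 → (0x55fb>>4)&0x7ff = 0x55f  ←
tag:1 @ bit 3 → (0x55fb>>3)&0x1 = 0x1
err:3 @ bit 0 → (0x55fb>>0)&0x7 = 0x3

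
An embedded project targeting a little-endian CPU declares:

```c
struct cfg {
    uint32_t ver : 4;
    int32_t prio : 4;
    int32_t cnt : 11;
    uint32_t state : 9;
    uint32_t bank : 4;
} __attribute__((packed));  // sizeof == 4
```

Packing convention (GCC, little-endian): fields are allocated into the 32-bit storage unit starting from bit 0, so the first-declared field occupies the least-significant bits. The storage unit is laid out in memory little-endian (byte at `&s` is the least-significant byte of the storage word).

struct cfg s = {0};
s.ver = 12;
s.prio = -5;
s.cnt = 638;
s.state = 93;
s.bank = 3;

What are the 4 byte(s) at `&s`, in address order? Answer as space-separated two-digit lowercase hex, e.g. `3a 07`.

bc 7e ea 32

ver (4b) val=12 bits=0xc at bit 0: 0x0000000c
prio (4b) val=-5 bits=0xb at bit 4: 0x000000bc
cnt (11b) val=638 bits=0x27e at bit 8: 0x00027ebc
state (9b) val=93 bits=0x5d at bit 19: 0x02ea7ebc
bank (4b) val=3 bits=0x3 at bit 28: 0x32ea7ebc
word = 0x32ea7ebc → little-endian bytes:
  [0]=0xbc  [1]=0x7e  [2]=0xea  [3]=0x32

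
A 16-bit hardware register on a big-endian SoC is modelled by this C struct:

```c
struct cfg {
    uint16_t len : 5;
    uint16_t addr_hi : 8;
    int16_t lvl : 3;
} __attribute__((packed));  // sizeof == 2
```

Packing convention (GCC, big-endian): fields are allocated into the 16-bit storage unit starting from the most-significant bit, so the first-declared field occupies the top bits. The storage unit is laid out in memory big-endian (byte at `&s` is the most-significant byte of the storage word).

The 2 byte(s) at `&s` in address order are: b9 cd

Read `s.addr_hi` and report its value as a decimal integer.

57

[0]=0xb9 [1]=0xcd (big-endian) → word 0xb9cd
len [11+:5] = (word>>11) & 0x1f = 23
addr_hi [3+:8] = (word>>3) & 0xff = 57  ←
lvl [0+:3] = (word>>0) & 0x7 = 5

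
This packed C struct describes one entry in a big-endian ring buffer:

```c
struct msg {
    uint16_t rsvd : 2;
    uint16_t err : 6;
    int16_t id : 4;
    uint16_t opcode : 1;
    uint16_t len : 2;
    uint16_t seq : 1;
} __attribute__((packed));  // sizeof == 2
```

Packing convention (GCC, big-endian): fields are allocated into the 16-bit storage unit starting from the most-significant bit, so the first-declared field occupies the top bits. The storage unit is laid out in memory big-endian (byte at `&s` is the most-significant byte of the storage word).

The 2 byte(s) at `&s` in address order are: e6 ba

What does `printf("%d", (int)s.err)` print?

38

[0]=0xe6 [1]=0xba (big-endian) → word 0xe6ba
rsvd:2 @ bit 14 → (0xe6ba>>14)&0x3 = 0x3
err:6 @ bit 8 → (0xe6ba>>8)&0x3f = 0x26  ←
id:4 @ bit 4 → (0xe6ba>>4)&0xf = 0xb
opcode:1 @ bit 3 → (0xe6ba>>3)&0x1 = 0x1
len:2 @ bit 1 → (0xe6ba>>1)&0x3 = 0x1
seq:1 @ bit 0 → (0xe6ba>>0)&0x1 = 0x0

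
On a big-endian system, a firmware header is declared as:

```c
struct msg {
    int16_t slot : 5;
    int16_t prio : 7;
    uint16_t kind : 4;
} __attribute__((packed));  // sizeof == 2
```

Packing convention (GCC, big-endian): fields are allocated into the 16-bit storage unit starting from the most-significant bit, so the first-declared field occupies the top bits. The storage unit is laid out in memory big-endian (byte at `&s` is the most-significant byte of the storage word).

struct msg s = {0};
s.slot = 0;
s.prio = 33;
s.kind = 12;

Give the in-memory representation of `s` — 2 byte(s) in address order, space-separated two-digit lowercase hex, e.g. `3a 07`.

02 1c

[11+:5] slot=0 & 0x1f = 0x0; word=0x0000
[4+:7] prio=33 & 0x7f = 0x21; word=0x0210
[0+:4] kind=12 & 0xf = 0xc; word=0x021c
word = 0x021c → big-endian bytes:
  [0]=0x02  [1]=0x1c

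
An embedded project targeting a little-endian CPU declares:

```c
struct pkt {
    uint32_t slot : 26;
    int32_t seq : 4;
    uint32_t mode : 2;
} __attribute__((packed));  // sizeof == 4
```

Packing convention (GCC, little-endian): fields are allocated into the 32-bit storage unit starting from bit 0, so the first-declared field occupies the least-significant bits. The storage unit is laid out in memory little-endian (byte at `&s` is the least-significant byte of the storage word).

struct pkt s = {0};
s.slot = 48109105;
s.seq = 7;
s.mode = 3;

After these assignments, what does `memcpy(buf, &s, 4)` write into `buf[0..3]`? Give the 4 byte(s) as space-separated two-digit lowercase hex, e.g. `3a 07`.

[0+:26] slot=48109105 & 0x3ffffff = 0x2de1631; word=0x02de1631
[26+:4] seq=7 & 0xf = 0x7; word=0x1ede1631
[30+:2] mode=3 & 0x3 = 0x3; word=0xdede1631
word = 0xdede1631 → little-endian bytes:
  [0]=0x31  [1]=0x16  [2]=0xde  [3]=0xde

31 16 de de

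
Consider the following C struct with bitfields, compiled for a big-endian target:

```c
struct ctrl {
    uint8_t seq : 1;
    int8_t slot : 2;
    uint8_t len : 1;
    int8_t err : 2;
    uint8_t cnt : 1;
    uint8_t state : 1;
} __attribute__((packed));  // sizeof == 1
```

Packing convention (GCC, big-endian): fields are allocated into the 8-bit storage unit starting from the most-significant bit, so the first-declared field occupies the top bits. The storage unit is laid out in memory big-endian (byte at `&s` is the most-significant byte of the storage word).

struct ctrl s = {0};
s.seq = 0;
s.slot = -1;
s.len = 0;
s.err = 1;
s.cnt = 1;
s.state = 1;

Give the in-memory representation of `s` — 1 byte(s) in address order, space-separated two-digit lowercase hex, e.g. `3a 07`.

67

seq:1 = 0 → 0x0 << 7 → word 0x00
slot:2 = -1 → 0x3 << 5 → word 0x60
len:1 = 0 → 0x0 << 4 → word 0x60
err:2 = 1 → 0x1 << 2 → word 0x64
cnt:1 = 1 → 0x1 << 1 → word 0x66
state:1 = 1 → 0x1 << 0 → word 0x67
word = 0x67 → big-endian bytes:
  [0]=0x67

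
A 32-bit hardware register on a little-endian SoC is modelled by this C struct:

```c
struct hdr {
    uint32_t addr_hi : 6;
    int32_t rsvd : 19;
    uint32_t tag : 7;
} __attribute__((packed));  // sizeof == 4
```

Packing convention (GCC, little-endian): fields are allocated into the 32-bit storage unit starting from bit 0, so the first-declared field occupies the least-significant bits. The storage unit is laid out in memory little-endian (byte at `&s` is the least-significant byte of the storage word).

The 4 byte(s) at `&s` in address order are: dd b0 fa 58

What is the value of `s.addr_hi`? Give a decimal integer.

29

[0]=0xdd [1]=0xb0 [2]=0xfa [3]=0x58 (little-endian) → word 0x58fab0dd
addr_hi [0+:6] = (word>>0) & 0x3f = 29  ←
rsvd [6+:19] = (word>>6) & 0x7ffff = 256707
tag [25+:7] = (word>>25) & 0x7f = 44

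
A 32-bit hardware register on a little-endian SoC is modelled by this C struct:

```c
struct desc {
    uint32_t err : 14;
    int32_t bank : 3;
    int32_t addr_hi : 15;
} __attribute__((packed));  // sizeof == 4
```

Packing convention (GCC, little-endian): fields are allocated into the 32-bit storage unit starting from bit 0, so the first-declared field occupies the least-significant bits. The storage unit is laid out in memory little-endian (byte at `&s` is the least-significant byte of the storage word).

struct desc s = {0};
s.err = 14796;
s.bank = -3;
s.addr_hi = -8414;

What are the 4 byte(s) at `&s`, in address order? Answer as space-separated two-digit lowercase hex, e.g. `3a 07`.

err:14 = 14796 → 0x39cc << 0 → word 0x000039cc
bank:3 = -3 → 0x5 << 14 → word 0x000179cc
addr_hi:15 = -8414 → 0x5f22 << 17 → word 0xbe4579cc
word = 0xbe4579cc → little-endian bytes:
  [0]=0xcc  [1]=0x79  [2]=0x45  [3]=0xbe

cc 79 45 be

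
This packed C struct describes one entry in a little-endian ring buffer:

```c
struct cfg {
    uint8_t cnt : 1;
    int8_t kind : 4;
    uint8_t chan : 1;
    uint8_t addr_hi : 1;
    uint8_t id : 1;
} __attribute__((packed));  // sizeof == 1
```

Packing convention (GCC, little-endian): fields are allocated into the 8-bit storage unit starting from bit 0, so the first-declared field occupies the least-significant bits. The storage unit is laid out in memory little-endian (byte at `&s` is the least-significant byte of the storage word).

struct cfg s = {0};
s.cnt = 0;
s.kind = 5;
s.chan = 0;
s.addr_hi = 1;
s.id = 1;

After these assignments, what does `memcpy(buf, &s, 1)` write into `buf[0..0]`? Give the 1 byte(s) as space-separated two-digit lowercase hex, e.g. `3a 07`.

ca

cnt:1 = 0 → 0x0 << 0 → word 0x00
kind:4 = 5 → 0x5 << 1 → word 0x0a
chan:1 = 0 → 0x0 << 5 → word 0x0a
addr_hi:1 = 1 → 0x1 << 6 → word 0x4a
id:1 = 1 → 0x1 << 7 → word 0xca
word = 0xca → little-endian bytes:
  [0]=0xca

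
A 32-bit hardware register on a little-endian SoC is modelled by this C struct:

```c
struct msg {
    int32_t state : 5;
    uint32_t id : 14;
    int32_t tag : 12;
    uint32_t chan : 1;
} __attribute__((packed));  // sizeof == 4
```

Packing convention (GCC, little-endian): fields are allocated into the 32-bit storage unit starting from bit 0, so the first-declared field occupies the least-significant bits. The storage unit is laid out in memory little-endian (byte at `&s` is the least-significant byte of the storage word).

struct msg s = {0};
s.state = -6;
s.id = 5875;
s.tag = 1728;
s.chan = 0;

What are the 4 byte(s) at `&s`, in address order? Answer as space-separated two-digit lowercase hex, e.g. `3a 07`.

[0+:5] state=-6 & 0x1f = 0x1a; word=0x0000001a
[5+:14] id=5875 & 0x3fff = 0x16f3; word=0x0002de7a
[19+:12] tag=1728 & 0xfff = 0x6c0; word=0x3602de7a
[31+:1] chan=0 & 0x1 = 0x0; word=0x3602de7a
word = 0x3602de7a → little-endian bytes:
  [0]=0x7a  [1]=0xde  [2]=0x02  [3]=0x36

7a de 02 36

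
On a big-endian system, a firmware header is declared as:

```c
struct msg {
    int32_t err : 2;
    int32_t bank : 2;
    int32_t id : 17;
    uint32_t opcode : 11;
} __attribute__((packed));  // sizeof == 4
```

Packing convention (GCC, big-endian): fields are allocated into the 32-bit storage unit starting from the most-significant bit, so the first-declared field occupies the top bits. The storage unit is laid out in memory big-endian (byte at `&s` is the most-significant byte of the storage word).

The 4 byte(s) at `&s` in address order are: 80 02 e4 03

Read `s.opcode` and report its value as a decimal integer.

[0]=0x80 [1]=0x02 [2]=0xe4 [3]=0x03 (big-endian) → word 0x8002e403
err:2 @ bit 30 → (0x8002e403>>30)&0x3 = 0x2
bank:2 @ bit 28 → (0x8002e403>>28)&0x3 = 0x0
id:17 @ bit 11 → (0x8002e403>>11)&0x1ffff = 0x5c
opcode:11 @ bit 0 → (0x8002e403>>0)&0x7ff = 0x403  ←

1027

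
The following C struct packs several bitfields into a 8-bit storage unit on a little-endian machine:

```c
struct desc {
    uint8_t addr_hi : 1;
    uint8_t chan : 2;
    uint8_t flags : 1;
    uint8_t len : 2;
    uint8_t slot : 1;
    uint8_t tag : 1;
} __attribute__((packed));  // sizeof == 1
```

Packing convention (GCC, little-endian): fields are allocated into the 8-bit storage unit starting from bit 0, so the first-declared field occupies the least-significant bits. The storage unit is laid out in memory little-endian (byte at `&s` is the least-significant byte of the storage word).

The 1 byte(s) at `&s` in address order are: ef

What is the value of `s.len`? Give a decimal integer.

[0]=0xef (little-endian) → word 0xef
addr_hi:1 @ bit 0 → (0xef>>0)&0x1 = 0x1
chan:2 @ bit 1 → (0xef>>1)&0x3 = 0x3
flags:1 @ bit 3 → (0xef>>3)&0x1 = 0x1
len:2 @ bit 4 → (0xef>>4)&0x3 = 0x2  ←
slot:1 @ bit 6 → (0xef>>6)&0x1 = 0x1
tag:1 @ bit 7 → (0xef>>7)&0x1 = 0x1

2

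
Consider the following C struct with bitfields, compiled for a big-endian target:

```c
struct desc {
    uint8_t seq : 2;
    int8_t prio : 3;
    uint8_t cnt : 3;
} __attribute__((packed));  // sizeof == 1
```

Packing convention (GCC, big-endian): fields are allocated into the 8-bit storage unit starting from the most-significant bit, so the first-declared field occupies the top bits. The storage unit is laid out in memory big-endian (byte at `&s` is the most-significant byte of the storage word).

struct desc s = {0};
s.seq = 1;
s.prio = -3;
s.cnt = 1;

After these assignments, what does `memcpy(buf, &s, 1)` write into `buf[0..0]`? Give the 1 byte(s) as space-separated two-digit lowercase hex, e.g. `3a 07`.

69

[6+:2] seq=1 & 0x3 = 0x1; word=0x40
[3+:3] prio=-3 & 0x7 = 0x5; word=0x68
[0+:3] cnt=1 & 0x7 = 0x1; word=0x69
word = 0x69 → big-endian bytes:
  [0]=0x69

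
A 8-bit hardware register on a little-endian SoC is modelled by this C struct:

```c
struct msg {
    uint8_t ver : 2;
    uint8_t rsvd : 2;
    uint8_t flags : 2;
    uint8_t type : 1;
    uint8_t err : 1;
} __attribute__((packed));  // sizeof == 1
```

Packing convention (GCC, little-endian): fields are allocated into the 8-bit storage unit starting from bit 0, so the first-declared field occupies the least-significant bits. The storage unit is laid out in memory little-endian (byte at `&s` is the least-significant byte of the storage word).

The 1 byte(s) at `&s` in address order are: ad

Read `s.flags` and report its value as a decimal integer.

[0]=0xad (little-endian) → word 0xad
ver [0+:2] = (word>>0) & 0x3 = 1
rsvd [2+:2] = (word>>2) & 0x3 = 3
flags [4+:2] = (word>>4) & 0x3 = 2  ←
type [6+:1] = (word>>6) & 0x1 = 0
err [7+:1] = (word>>7) & 0x1 = 1

2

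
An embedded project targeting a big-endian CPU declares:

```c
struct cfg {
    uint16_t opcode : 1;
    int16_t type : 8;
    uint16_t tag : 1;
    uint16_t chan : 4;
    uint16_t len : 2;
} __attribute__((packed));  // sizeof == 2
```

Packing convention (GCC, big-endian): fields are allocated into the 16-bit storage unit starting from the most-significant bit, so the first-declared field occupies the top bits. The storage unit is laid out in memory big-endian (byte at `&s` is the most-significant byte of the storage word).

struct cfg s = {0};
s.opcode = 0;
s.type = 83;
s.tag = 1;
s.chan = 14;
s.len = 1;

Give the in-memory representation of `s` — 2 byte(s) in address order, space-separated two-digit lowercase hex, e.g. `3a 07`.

opcode:1 = 0 → 0x0 << 15 → word 0x0000
type:8 = 83 → 0x53 << 7 → word 0x2980
tag:1 = 1 → 0x1 << 6 → word 0x29c0
chan:4 = 14 → 0xe << 2 → word 0x29f8
len:2 = 1 → 0x1 << 0 → word 0x29f9
word = 0x29f9 → big-endian bytes:
  [0]=0x29  [1]=0xf9

29 f9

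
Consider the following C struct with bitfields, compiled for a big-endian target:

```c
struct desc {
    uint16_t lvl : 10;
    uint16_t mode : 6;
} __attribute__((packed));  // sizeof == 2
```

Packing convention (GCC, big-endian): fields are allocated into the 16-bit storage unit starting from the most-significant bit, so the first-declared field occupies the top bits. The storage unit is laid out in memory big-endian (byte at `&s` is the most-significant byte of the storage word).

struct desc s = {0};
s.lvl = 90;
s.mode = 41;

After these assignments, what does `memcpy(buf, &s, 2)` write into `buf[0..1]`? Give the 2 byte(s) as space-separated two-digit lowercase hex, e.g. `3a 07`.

16 a9

[6+:10] lvl=90 & 0x3ff = 0x5a; word=0x1680
[0+:6] mode=41 & 0x3f = 0x29; word=0x16a9
word = 0x16a9 → big-endian bytes:
  [0]=0x16  [1]=0xa9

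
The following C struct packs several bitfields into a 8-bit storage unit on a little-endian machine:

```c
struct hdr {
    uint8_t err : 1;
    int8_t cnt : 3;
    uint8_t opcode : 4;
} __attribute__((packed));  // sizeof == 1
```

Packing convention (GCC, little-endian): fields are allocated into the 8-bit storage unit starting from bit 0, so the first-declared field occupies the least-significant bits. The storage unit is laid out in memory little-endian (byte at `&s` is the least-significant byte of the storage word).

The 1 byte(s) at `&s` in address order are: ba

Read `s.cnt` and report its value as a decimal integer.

[0]=0xba (little-endian) → word 0xba
err [0+:1] = (word>>0) & 0x1 = 0
cnt [1+:3] = (word>>1) & 0x7 = 5  ←
opcode [4+:4] = (word>>4) & 0xf = 11
cnt signed 3b, MSB=1: 5 - 8 = -3

-3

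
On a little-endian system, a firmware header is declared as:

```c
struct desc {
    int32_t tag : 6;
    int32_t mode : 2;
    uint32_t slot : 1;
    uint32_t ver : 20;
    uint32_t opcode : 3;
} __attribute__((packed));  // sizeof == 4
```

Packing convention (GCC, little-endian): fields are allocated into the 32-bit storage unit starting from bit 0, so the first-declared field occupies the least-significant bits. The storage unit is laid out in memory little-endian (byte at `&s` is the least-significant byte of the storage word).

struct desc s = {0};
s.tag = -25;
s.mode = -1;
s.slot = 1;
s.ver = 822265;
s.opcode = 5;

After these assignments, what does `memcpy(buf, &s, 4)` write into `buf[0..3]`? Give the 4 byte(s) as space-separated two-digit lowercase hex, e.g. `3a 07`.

[0+:6] tag=-25 & 0x3f = 0x27; word=0x00000027
[6+:2] mode=-1 & 0x3 = 0x3; word=0x000000e7
[8+:1] slot=1 & 0x1 = 0x1; word=0x000001e7
[9+:20] ver=822265 & 0xfffff = 0xc8bf9; word=0x1917f3e7
[29+:3] opcode=5 & 0x7 = 0x5; word=0xb917f3e7
word = 0xb917f3e7 → little-endian bytes:
  [0]=0xe7  [1]=0xf3  [2]=0x17  [3]=0xb9

e7 f3 17 b9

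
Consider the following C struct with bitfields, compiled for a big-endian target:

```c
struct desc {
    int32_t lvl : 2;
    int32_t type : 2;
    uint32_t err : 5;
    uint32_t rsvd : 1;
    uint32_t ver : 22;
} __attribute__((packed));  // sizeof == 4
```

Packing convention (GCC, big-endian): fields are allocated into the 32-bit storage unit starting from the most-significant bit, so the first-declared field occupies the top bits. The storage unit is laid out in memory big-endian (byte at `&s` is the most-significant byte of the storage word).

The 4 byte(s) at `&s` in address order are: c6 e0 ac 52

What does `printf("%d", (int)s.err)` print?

[0]=0xc6 [1]=0xe0 [2]=0xac [3]=0x52 (big-endian) → word 0xc6e0ac52
lvl:2 @ bit 30 → (0xc6e0ac52>>30)&0x3 = 0x3
type:2 @ bit 28 → (0xc6e0ac52>>28)&0x3 = 0x0
err:5 @ bit 23 → (0xc6e0ac52>>23)&0x1f = 0xd  ←
rsvd:1 @ bit 22 → (0xc6e0ac52>>22)&0x1 = 0x1
ver:22 @ bit 0 → (0xc6e0ac52>>0)&0x3fffff = 0x20ac52

13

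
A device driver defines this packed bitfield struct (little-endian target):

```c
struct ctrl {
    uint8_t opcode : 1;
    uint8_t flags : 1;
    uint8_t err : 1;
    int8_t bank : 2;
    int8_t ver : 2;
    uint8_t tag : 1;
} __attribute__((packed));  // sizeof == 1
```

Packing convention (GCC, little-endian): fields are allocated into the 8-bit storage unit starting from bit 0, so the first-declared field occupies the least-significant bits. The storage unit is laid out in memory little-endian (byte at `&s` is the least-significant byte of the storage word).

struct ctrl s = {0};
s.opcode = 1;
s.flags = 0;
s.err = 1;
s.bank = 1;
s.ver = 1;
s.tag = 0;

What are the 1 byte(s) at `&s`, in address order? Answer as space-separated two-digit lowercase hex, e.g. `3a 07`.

2d

[0+:1] opcode=1 & 0x1 = 0x1; word=0x01
[1+:1] flags=0 & 0x1 = 0x0; word=0x01
[2+:1] err=1 & 0x1 = 0x1; word=0x05
[3+:2] bank=1 & 0x3 = 0x1; word=0x0d
[5+:2] ver=1 & 0x3 = 0x1; word=0x2d
[7+:1] tag=0 & 0x1 = 0x0; word=0x2d
word = 0x2d → little-endian bytes:
  [0]=0x2d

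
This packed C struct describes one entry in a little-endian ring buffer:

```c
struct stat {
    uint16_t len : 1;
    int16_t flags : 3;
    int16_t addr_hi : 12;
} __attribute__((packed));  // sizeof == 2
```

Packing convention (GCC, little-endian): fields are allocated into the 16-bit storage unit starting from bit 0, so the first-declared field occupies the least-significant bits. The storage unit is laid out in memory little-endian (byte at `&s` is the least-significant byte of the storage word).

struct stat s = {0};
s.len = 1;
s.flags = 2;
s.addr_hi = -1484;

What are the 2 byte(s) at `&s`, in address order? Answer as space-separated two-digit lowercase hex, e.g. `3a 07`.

45 a3

[0+:1] len=1 & 0x1 = 0x1; word=0x0001
[1+:3] flags=2 & 0x7 = 0x2; word=0x0005
[4+:12] addr_hi=-1484 & 0xfff = 0xa34; word=0xa345
word = 0xa345 → little-endian bytes:
  [0]=0x45  [1]=0xa3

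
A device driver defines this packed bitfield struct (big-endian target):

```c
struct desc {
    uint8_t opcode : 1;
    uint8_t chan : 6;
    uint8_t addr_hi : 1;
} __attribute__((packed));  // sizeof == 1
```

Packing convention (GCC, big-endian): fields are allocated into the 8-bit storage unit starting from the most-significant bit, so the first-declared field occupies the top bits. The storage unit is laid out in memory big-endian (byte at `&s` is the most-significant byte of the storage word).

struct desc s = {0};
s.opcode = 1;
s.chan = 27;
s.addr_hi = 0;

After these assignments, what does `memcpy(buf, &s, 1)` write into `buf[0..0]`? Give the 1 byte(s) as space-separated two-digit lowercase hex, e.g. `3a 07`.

opcode (1b) val=1 bits=0x1 at bit 7: 0x80
chan (6b) val=27 bits=0x1b at bit 1: 0xb6
addr_hi (1b) val=0 bits=0x0 at bit 0: 0xb6
word = 0xb6 → big-endian bytes:
  [0]=0xb6

b6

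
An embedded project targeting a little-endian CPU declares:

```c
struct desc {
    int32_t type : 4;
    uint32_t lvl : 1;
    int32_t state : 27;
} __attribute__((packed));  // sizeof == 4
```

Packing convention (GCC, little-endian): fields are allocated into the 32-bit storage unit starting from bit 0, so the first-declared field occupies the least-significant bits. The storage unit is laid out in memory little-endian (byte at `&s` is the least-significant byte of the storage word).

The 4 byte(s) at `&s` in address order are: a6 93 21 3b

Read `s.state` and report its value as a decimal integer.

[0]=0xa6 [1]=0x93 [2]=0x21 [3]=0x3b (little-endian) → word 0x3b2193a6
type:4 @ bit 0 → (0x3b2193a6>>0)&0xf = 0x6
lvl:1 @ bit 4 → (0x3b2193a6>>4)&0x1 = 0x0
state:27 @ bit 5 → (0x3b2193a6>>5)&0x7ffffff = 0x1d90c9d  ←
state signed 27b, MSB=0: value = 31001757

31001757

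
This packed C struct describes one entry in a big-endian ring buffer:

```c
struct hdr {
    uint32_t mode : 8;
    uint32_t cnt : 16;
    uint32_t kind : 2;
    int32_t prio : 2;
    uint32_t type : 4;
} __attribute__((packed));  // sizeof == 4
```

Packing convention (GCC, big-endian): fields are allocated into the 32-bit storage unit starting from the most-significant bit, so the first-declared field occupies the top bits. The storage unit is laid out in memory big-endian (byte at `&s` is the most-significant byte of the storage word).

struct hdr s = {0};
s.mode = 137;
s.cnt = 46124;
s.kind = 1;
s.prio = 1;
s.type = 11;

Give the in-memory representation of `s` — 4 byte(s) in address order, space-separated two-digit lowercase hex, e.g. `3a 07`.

89 b4 2c 5b

mode:8 = 137 → 0x89 << 24 → word 0x89000000
cnt:16 = 46124 → 0xb42c << 8 → word 0x89b42c00
kind:2 = 1 → 0x1 << 6 → word 0x89b42c40
prio:2 = 1 → 0x1 << 4 → word 0x89b42c50
type:4 = 11 → 0xb << 0 → word 0x89b42c5b
word = 0x89b42c5b → big-endian bytes:
  [0]=0x89  [1]=0xb4  [2]=0x2c  [3]=0x5b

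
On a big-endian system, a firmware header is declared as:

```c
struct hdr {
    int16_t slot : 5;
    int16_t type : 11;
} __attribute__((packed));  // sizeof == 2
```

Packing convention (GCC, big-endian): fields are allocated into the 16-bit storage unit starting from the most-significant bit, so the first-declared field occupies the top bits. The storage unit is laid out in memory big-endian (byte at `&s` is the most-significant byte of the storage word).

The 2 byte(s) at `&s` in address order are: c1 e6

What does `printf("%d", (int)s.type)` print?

[0]=0xc1 [1]=0xe6 (big-endian) → word 0xc1e6
slot:5 @ bit 11 → (0xc1e6>>11)&0x1f = 0x18
type:11 @ bit 0 → (0xc1e6>>0)&0x7ff = 0x1e6  ←
type signed 11b, MSB=0: value = 486

486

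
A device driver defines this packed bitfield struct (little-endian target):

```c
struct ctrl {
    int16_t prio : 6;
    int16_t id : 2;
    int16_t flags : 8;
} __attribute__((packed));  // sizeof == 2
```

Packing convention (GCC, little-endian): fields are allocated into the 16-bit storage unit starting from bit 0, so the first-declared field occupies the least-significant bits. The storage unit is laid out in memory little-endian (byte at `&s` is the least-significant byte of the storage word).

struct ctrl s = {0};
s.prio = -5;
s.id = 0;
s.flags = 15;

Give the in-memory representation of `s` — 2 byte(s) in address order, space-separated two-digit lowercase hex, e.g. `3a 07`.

prio:6 = -5 → 0x3b << 0 → word 0x003b
id:2 = 0 → 0x0 << 6 → word 0x003b
flags:8 = 15 → 0xf << 8 → word 0x0f3b
word = 0x0f3b → little-endian bytes:
  [0]=0x3b  [1]=0x0f

3b 0f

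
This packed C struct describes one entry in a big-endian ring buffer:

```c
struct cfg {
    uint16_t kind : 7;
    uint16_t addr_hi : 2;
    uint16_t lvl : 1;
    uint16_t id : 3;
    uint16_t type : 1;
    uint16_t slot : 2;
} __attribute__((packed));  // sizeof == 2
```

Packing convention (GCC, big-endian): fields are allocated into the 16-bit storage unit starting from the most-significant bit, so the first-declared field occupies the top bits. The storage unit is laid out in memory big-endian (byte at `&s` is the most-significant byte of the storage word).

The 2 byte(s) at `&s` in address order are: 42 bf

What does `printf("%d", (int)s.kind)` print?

33

[0]=0x42 [1]=0xbf (big-endian) → word 0x42bf
kind:7 @ bit 9 → (0x42bf>>9)&0x7f = 0x21  ←
addr_hi:2 @ bit 7 → (0x42bf>>7)&0x3 = 0x1
lvl:1 @ bit 6 → (0x42bf>>6)&0x1 = 0x0
id:3 @ bit 3 → (0x42bf>>3)&0x7 = 0x7
type:1 @ bit 2 → (0x42bf>>2)&0x1 = 0x1
slot:2 @ bit 0 → (0x42bf>>0)&0x3 = 0x3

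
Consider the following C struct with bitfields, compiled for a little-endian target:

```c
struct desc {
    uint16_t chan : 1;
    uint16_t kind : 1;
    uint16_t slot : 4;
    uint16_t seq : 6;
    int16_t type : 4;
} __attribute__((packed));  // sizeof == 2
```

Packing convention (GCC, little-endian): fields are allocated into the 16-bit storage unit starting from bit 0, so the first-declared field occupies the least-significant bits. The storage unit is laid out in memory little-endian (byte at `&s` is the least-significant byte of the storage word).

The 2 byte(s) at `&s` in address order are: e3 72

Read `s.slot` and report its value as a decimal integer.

[0]=0xe3 [1]=0x72 (little-endian) → word 0x72e3
chan:1 @ bit 0 → (0x72e3>>0)&0x1 = 0x1
kind:1 @ bit 1 → (0x72e3>>1)&0x1 = 0x1
slot:4 @ bit 2 → (0x72e3>>2)&0xf = 0x8  ←
seq:6 @ bit 6 → (0x72e3>>6)&0x3f = 0xb
type:4 @ bit 12 → (0x72e3>>12)&0xf = 0x7

8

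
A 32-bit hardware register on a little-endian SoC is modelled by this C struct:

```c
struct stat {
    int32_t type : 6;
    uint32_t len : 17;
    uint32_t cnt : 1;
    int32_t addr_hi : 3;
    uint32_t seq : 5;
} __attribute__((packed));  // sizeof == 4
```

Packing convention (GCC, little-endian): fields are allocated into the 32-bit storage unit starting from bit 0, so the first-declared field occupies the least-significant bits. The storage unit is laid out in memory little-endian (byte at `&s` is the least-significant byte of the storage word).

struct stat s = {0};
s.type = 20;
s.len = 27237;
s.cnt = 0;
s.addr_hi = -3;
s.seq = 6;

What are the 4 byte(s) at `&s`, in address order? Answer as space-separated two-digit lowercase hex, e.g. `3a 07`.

54 99 1a 35

type (6b) val=20 bits=0x14 at bit 0: 0x00000014
len (17b) val=27237 bits=0x6a65 at bit 6: 0x001a9954
cnt (1b) val=0 bits=0x0 at bit 23: 0x001a9954
addr_hi (3b) val=-3 bits=0x5 at bit 24: 0x051a9954
seq (5b) val=6 bits=0x6 at bit 27: 0x351a9954
word = 0x351a9954 → little-endian bytes:
  [0]=0x54  [1]=0x99  [2]=0x1a  [3]=0x35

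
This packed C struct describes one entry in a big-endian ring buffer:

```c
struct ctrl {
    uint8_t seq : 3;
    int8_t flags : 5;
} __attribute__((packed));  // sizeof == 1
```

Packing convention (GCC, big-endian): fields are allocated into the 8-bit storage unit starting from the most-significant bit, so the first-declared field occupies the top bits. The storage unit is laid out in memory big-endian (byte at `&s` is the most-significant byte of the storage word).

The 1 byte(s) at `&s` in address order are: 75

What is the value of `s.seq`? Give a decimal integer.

[0]=0x75 (big-endian) → word 0x75
seq:3 @ bit 5 → (0x75>>5)&0x7 = 0x3  ←
flags:5 @ bit 0 → (0x75>>0)&0x1f = 0x15

3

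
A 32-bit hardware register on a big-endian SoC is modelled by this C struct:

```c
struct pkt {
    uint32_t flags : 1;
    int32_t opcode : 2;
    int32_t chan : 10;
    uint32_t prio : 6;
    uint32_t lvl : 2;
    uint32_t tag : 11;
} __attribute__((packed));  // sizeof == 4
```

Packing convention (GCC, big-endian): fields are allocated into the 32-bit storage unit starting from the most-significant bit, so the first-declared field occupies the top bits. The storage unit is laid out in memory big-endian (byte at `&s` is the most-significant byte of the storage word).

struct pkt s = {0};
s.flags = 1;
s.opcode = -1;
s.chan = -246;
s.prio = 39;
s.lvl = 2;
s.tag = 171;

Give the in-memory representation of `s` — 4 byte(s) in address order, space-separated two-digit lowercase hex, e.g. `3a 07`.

f8 54 f0 ab

flags:1 = 1 → 0x1 << 31 → word 0x80000000
opcode:2 = -1 → 0x3 << 29 → word 0xe0000000
chan:10 = -246 → 0x30a << 19 → word 0xf8500000
prio:6 = 39 → 0x27 << 13 → word 0xf854e000
lvl:2 = 2 → 0x2 << 11 → word 0xf854f000
tag:11 = 171 → 0xab << 0 → word 0xf854f0ab
word = 0xf854f0ab → big-endian bytes:
  [0]=0xf8  [1]=0x54  [2]=0xf0  [3]=0xab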